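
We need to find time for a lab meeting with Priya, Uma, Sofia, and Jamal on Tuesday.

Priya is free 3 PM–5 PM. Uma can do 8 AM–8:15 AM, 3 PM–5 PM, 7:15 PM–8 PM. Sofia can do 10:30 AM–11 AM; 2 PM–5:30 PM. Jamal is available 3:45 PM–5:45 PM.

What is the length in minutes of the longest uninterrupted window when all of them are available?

75

Priya ∩ Uma: 15:00-17:00.
Priya ∩ Uma ∩ Sofia: 15:00-17:00.
Priya ∩ Uma ∩ Sofia ∩ Jamal: 15:45-17:00.
So the common availability across everyone is 15:45-17:00.
The longest is 15:45-17:00 at 75 minutes.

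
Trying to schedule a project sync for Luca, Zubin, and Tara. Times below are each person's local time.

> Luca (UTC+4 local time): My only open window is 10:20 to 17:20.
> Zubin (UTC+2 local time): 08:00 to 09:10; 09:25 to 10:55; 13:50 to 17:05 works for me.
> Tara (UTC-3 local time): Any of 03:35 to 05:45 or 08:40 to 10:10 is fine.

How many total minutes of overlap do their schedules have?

Luca in UTC: 06:20-13:20 (subtract 4h to convert from UTC+4).
Zubin in UTC: 06:00-07:10, 07:25-08:55, 11:50-15:05 (subtract 2h to convert from UTC+2).
Tara in UTC: 06:35-08:45, 11:40-13:10 (add 3h to convert from UTC-3).
Luca ∩ Zubin: 06:20-07:10, 07:25-08:55, 11:50-13:20.
Luca ∩ Zubin ∩ Tara: 06:35-07:10, 07:25-08:45, 11:50-13:10.
So the common availability across everyone is 06:35-07:10, 07:25-08:45, 11:50-13:10.
Summing the common windows: 35 + 80 + 80 = 195 minutes.

195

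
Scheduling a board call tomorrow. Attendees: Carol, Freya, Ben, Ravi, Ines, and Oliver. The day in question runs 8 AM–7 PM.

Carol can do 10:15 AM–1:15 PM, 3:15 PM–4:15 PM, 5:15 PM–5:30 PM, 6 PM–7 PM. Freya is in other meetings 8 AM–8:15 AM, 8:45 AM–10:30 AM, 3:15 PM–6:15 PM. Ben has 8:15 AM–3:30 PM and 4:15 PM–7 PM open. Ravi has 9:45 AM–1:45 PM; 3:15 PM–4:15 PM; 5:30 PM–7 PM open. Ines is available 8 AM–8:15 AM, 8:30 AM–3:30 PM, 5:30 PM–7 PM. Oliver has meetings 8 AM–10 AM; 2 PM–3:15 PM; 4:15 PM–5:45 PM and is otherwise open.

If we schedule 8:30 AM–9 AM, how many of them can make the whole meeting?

2

Carol free: 10:15-13:15, 15:15-16:15, 17:15-17:30, 18:00-19:00.
Freya free: 08:15-08:45, 10:30-15:15, 18:15-19:00 (invert busy blocks within the working day).
Ben free: 08:15-15:30, 16:15-19:00.
Ravi free: 09:45-13:45, 15:15-16:15, 17:30-19:00.
Ines free: 08:00-08:15, 08:30-15:30, 17:30-19:00.
Oliver free: 10:00-14:00, 15:15-16:15, 17:45-19:00 (invert busy blocks within the working day).
Ben and Ines can make the full 08:30-09:00 slot — that's 2.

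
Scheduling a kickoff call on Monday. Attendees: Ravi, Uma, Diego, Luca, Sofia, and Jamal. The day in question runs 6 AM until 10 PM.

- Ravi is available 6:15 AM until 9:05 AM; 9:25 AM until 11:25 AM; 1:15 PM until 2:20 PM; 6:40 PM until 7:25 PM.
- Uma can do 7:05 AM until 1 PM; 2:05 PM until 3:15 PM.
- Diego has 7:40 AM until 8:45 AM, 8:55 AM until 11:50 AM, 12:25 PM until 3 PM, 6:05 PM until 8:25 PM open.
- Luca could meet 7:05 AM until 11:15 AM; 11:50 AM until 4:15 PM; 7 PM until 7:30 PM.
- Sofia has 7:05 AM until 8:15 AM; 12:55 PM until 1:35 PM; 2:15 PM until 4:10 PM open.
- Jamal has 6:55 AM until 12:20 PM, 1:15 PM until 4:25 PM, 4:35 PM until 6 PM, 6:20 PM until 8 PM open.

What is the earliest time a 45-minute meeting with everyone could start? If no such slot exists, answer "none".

none

Ravi ∩ Uma: 07:05-09:05, 09:25-11:25, 14:05-14:20.
Ravi ∩ Uma ∩ Diego: 07:40-08:45, 08:55-09:05, 09:25-11:25, 14:05-14:20.
Ravi ∩ Uma ∩ Diego ∩ Luca: 07:40-08:45, 08:55-09:05, 09:25-11:15, 14:05-14:20.
Ravi ∩ Uma ∩ Diego ∩ Luca ∩ Sofia: 07:40-08:15, 14:15-14:20.
Ravi ∩ Uma ∩ Diego ∩ Luca ∩ Sofia ∩ Jamal: 07:40-08:15, 14:15-14:20.
No common window is at least 45 minutes long.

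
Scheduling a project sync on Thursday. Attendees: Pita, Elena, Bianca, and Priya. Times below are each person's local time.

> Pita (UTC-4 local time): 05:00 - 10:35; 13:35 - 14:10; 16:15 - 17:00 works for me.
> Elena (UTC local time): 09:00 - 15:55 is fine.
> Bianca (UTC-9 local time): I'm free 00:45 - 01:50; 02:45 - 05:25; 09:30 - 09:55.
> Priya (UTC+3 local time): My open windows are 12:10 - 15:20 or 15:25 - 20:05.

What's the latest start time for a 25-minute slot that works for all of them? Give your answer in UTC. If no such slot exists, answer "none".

Pita in UTC: 09:00-14:35, 17:35-18:10, 20:15-21:00 (add 4h to convert from UTC-4).
Elena in UTC: 09:00-15:55.
Bianca in UTC: 09:45-10:50, 11:45-14:25, 18:30-18:55 (add 9h to convert from UTC-9).
Priya in UTC: 09:10-12:20, 12:25-17:05 (subtract 3h to convert from UTC+3).
Pita ∩ Elena: 09:00-14:35.
Pita ∩ Elena ∩ Bianca: 09:45-10:50, 11:45-14:25.
Pita ∩ Elena ∩ Bianca ∩ Priya: 09:45-10:50, 11:45-12:20, 12:25-14:25.
The last common window of at least 25 minutes is 12:25-14:25; a 25-minute meeting can start as late as 14:00 and still end by 14:25.

14:00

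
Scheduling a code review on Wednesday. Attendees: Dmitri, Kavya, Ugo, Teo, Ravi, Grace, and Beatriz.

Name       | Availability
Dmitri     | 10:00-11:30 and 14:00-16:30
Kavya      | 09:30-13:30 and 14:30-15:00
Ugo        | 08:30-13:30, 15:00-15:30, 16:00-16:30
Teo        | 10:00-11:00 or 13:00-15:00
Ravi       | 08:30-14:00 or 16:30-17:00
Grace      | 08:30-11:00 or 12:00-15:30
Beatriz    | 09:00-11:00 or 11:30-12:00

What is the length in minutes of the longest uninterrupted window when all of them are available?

60

Dmitri ∩ Kavya: 10:00-11:30, 14:30-15:00.
Dmitri ∩ Kavya ∩ Ugo: 10:00-11:30.
Dmitri ∩ Kavya ∩ Ugo ∩ Teo: 10:00-11:00.
Dmitri ∩ Kavya ∩ Ugo ∩ Teo ∩ Ravi: 10:00-11:00.
Dmitri ∩ Kavya ∩ Ugo ∩ Teo ∩ Ravi ∩ Grace: 10:00-11:00.
Dmitri ∩ Kavya ∩ Ugo ∩ Teo ∩ Ravi ∩ Grace ∩ Beatriz: 10:00-11:00.
Those are the intersection windows.
The longest is 10:00-11:00 at 60 minutes.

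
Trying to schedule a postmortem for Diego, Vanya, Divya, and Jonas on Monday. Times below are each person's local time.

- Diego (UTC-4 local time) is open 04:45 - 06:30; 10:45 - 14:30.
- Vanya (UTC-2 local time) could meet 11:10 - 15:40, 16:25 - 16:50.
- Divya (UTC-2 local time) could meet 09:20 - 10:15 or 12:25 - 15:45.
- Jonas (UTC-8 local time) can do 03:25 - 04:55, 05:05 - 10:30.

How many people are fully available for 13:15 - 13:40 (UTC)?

Diego in UTC: 08:45-10:30, 14:45-18:30 (add 4h to convert from UTC-4).
Vanya in UTC: 13:10-17:40, 18:25-18:50 (add 2h to convert from UTC-2).
Divya in UTC: 11:20-12:15, 14:25-17:45 (add 2h to convert from UTC-2).
Jonas in UTC: 11:25-12:55, 13:05-18:30 (add 8h to convert from UTC-8).
Vanya and Jonas can make the full 13:15-13:40 slot — that's 2.

2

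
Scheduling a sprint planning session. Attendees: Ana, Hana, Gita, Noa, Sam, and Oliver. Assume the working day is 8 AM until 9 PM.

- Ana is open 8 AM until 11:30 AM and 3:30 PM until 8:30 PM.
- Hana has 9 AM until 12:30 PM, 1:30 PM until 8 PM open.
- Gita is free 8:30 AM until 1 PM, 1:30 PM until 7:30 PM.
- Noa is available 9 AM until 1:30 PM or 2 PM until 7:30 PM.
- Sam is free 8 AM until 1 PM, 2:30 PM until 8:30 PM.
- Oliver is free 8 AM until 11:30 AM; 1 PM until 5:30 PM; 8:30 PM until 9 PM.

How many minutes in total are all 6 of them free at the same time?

270

Ana ∩ Hana: 09:00-11:30, 15:30-20:00.
Ana ∩ Hana ∩ Gita: 09:00-11:30, 15:30-19:30.
Ana ∩ Hana ∩ Gita ∩ Noa: 09:00-11:30, 15:30-19:30.
Ana ∩ Hana ∩ Gita ∩ Noa ∩ Sam: 09:00-11:30, 15:30-19:30.
Ana ∩ Hana ∩ Gita ∩ Noa ∩ Sam ∩ Oliver: 09:00-11:30, 15:30-17:30.
Summing the common windows: 150 + 120 = 270 minutes.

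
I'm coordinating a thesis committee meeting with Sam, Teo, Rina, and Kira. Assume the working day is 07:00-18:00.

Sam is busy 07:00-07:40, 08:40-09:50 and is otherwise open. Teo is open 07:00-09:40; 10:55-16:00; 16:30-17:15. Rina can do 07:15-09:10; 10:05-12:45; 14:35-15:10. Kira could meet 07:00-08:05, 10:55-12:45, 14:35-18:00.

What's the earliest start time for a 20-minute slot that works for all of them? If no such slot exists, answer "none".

07:40

Sam free: 07:40-08:40, 09:50-18:00 (invert busy blocks within the working day).
Teo free: 07:00-09:40, 10:55-16:00, 16:30-17:15.
Rina free: 07:15-09:10, 10:05-12:45, 14:35-15:10.
Kira free: 07:00-08:05, 10:55-12:45, 14:35-18:00.
Sam ∩ Teo: 07:40-08:40, 10:55-16:00, 16:30-17:15.
Sam ∩ Teo ∩ Rina: 07:40-08:40, 10:55-12:45, 14:35-15:10.
Sam ∩ Teo ∩ Rina ∩ Kira: 07:40-08:05, 10:55-12:45, 14:35-15:10.
The first common window of at least 20 minutes is 07:40-08:05, so the earliest start is 07:40.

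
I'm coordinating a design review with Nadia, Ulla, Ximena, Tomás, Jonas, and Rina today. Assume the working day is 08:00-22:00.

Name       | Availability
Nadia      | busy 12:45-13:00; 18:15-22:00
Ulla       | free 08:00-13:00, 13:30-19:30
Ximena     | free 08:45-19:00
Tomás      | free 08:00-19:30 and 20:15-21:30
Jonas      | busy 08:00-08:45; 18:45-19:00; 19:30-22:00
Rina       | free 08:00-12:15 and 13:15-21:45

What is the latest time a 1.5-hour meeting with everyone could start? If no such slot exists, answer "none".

Nadia free: 08:00-12:45, 13:00-18:15 (invert busy blocks within the working day).
Ulla free: 08:00-13:00, 13:30-19:30.
Ximena free: 08:45-19:00.
Tomás free: 08:00-19:30, 20:15-21:30.
Jonas free: 08:45-18:45, 19:00-19:30 (invert busy blocks within the working day).
Rina free: 08:00-12:15, 13:15-21:45.
Nadia ∩ Ulla: 08:00-12:45, 13:30-18:15.
Nadia ∩ Ulla ∩ Ximena: 08:45-12:45, 13:30-18:15.
Nadia ∩ Ulla ∩ Ximena ∩ Tomás: 08:45-12:45, 13:30-18:15.
Nadia ∩ Ulla ∩ Ximena ∩ Tomás ∩ Jonas: 08:45-12:45, 13:30-18:15.
Nadia ∩ Ulla ∩ Ximena ∩ Tomás ∩ Jonas ∩ Rina: 08:45-12:15, 13:30-18:15.
The last common window of at least 90 minutes is 13:30-18:15; a 90-minute meeting can start as late as 16:45 and still end by 18:15.

16:45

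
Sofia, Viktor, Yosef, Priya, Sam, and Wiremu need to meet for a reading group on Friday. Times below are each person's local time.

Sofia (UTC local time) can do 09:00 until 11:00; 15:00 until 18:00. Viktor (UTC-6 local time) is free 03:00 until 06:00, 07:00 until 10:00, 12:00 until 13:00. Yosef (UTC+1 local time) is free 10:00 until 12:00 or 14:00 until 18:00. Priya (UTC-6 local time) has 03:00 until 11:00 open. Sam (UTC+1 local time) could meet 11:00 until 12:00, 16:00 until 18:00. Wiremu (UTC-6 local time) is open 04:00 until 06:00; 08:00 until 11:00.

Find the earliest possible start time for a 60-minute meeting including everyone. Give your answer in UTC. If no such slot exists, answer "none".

10:00

Sofia in UTC: 09:00-11:00, 15:00-18:00.
Viktor in UTC: 09:00-12:00, 13:00-16:00, 18:00-19:00 (add 6h to convert from UTC-6).
Yosef in UTC: 09:00-11:00, 13:00-17:00 (subtract 1h to convert from UTC+1).
Priya in UTC: 09:00-17:00 (add 6h to convert from UTC-6).
Sam in UTC: 10:00-11:00, 15:00-17:00 (subtract 1h to convert from UTC+1).
Wiremu in UTC: 10:00-12:00, 14:00-17:00 (add 6h to convert from UTC-6).
Sofia ∩ Viktor: 09:00-11:00, 15:00-16:00.
Sofia ∩ Viktor ∩ Yosef: 09:00-11:00, 15:00-16:00.
Sofia ∩ Viktor ∩ Yosef ∩ Priya: 09:00-11:00, 15:00-16:00.
Sofia ∩ Viktor ∩ Yosef ∩ Priya ∩ Sam: 10:00-11:00, 15:00-16:00.
Sofia ∩ Viktor ∩ Yosef ∩ Priya ∩ Sam ∩ Wiremu: 10:00-11:00, 15:00-16:00.
The first common window of at least 60 minutes is 10:00-11:00, so the earliest start is 10:00.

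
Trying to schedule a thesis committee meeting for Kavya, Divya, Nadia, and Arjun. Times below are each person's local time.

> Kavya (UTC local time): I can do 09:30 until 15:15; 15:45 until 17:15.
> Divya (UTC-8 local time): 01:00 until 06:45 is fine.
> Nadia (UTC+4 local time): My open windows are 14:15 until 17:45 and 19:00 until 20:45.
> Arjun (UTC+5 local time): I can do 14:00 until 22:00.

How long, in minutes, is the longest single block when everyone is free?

210

Kavya in UTC: 09:30-15:15, 15:45-17:15.
Divya in UTC: 09:00-14:45 (add 8h to convert from UTC-8).
Nadia in UTC: 10:15-13:45, 15:00-16:45 (subtract 4h to convert from UTC+4).
Arjun in UTC: 09:00-17:00 (subtract 5h to convert from UTC+5).
Kavya ∩ Divya: 09:30-14:45.
Kavya ∩ Divya ∩ Nadia: 10:15-13:45.
Kavya ∩ Divya ∩ Nadia ∩ Arjun: 10:15-13:45.
The longest is 10:15-13:45 at 210 minutes.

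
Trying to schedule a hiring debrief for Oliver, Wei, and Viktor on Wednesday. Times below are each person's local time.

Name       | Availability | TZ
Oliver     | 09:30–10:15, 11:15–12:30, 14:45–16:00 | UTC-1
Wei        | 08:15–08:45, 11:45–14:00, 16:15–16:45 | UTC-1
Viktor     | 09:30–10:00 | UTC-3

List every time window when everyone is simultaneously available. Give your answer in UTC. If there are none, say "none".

Oliver in UTC: 10:30-11:15, 12:15-13:30, 15:45-17:00 (add 1h to convert from UTC-1).
Wei in UTC: 09:15-09:45, 12:45-15:00, 17:15-17:45 (add 1h to convert from UTC-1).
Viktor in UTC: 12:30-13:00 (add 3h to convert from UTC-3).
Oliver ∩ Wei: 12:45-13:30.
Oliver ∩ Wei ∩ Viktor: 12:45-13:00.

12:45-13:00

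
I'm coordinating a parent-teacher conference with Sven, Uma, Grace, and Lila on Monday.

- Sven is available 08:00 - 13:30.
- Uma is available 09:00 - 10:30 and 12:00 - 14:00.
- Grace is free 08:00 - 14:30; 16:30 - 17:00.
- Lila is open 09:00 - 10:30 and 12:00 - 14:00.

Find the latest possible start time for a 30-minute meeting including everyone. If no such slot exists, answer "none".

13:00

Sven ∩ Uma: 09:00-10:30, 12:00-13:30.
Sven ∩ Uma ∩ Grace: 09:00-10:30, 12:00-13:30.
Sven ∩ Uma ∩ Grace ∩ Lila: 09:00-10:30, 12:00-13:30.
So the common availability across everyone is 09:00-10:30, 12:00-13:30.
The last common window of at least 30 minutes is 12:00-13:30; a 30-minute meeting can start as late as 13:00 and still end by 13:30.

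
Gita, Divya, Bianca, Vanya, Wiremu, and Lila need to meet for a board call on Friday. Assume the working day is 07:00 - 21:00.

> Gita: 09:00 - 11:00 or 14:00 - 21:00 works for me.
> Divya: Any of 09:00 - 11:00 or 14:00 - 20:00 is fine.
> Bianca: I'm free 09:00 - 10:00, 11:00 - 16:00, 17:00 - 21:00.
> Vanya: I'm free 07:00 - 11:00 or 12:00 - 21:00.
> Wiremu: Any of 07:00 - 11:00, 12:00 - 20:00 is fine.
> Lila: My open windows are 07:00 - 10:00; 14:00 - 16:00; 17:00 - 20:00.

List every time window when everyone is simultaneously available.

09:00-10:00, 14:00-16:00, 17:00-20:00

Gita ∩ Divya: 09:00-11:00, 14:00-20:00.
Gita ∩ Divya ∩ Bianca: 09:00-10:00, 14:00-16:00, 17:00-20:00.
Gita ∩ Divya ∩ Bianca ∩ Vanya: 09:00-10:00, 14:00-16:00, 17:00-20:00.
Gita ∩ Divya ∩ Bianca ∩ Vanya ∩ Wiremu: 09:00-10:00, 14:00-16:00, 17:00-20:00.
Gita ∩ Divya ∩ Bianca ∩ Vanya ∩ Wiremu ∩ Lila: 09:00-10:00, 14:00-16:00, 17:00-20:00.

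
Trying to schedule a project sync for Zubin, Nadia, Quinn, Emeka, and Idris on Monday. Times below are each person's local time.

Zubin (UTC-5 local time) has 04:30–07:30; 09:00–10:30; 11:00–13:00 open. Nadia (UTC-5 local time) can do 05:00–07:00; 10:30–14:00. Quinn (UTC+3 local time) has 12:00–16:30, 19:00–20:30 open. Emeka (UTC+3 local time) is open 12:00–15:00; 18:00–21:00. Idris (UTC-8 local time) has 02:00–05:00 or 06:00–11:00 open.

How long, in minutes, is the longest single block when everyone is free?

120

Zubin in UTC: 09:30-12:30, 14:00-15:30, 16:00-18:00 (add 5h to convert from UTC-5).
Nadia in UTC: 10:00-12:00, 15:30-19:00 (add 5h to convert from UTC-5).
Quinn in UTC: 09:00-13:30, 16:00-17:30 (subtract 3h to convert from UTC+3).
Emeka in UTC: 09:00-12:00, 15:00-18:00 (subtract 3h to convert from UTC+3).
Idris in UTC: 10:00-13:00, 14:00-19:00 (add 8h to convert from UTC-8).
Zubin ∩ Nadia: 10:00-12:00, 16:00-18:00.
Zubin ∩ Nadia ∩ Quinn: 10:00-12:00, 16:00-17:30.
Zubin ∩ Nadia ∩ Quinn ∩ Emeka: 10:00-12:00, 16:00-17:30.
Zubin ∩ Nadia ∩ Quinn ∩ Emeka ∩ Idris: 10:00-12:00, 16:00-17:30.
The longest is 10:00-12:00 at 120 minutes.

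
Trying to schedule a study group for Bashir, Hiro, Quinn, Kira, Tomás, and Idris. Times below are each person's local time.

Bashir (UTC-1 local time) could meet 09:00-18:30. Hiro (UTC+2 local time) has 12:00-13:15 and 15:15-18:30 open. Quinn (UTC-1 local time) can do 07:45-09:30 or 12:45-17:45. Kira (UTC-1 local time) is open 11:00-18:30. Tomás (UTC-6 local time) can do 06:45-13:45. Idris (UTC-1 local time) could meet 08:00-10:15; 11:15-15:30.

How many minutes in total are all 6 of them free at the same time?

165

Bashir in UTC: 10:00-19:30 (add 1h to convert from UTC-1).
Hiro in UTC: 10:00-11:15, 13:15-16:30 (subtract 2h to convert from UTC+2).
Quinn in UTC: 08:45-10:30, 13:45-18:45 (add 1h to convert from UTC-1).
Kira in UTC: 12:00-19:30 (add 1h to convert from UTC-1).
Tomás in UTC: 12:45-19:45 (add 6h to convert from UTC-6).
Idris in UTC: 09:00-11:15, 12:15-16:30 (add 1h to convert from UTC-1).
Bashir ∩ Hiro: 10:00-11:15, 13:15-16:30.
Bashir ∩ Hiro ∩ Quinn: 10:00-10:30, 13:45-16:30.
Bashir ∩ Hiro ∩ Quinn ∩ Kira: 13:45-16:30.
Bashir ∩ Hiro ∩ Quinn ∩ Kira ∩ Tomás: 13:45-16:30.
Bashir ∩ Hiro ∩ Quinn ∩ Kira ∩ Tomás ∩ Idris: 13:45-16:30.
That's a single block of 165 minutes.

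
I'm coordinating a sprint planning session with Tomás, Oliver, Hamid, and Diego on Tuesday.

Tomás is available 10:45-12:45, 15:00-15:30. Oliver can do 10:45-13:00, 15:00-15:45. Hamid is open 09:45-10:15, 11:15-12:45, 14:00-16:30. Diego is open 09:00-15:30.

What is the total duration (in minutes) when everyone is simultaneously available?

120

Tomás ∩ Oliver: 10:45-12:45, 15:00-15:30.
Tomás ∩ Oliver ∩ Hamid: 11:15-12:45, 15:00-15:30.
Tomás ∩ Oliver ∩ Hamid ∩ Diego: 11:15-12:45, 15:00-15:30.
Summing the common windows: 90 + 30 = 120 minutes.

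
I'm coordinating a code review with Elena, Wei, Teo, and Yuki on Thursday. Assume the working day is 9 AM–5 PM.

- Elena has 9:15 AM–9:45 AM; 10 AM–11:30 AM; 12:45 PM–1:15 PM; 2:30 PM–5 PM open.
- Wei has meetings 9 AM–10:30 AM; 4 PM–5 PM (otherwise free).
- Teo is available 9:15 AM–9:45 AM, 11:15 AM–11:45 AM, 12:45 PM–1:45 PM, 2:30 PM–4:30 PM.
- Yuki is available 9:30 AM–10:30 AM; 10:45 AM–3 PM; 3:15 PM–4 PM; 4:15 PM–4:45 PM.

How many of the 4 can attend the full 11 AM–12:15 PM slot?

2

Elena free: 09:15-09:45, 10:00-11:30, 12:45-13:15, 14:30-17:00.
Wei free: 10:30-16:00 (invert busy blocks within the working day).
Teo free: 09:15-09:45, 11:15-11:45, 12:45-13:45, 14:30-16:30.
Yuki free: 09:30-10:30, 10:45-15:00, 15:15-16:00, 16:15-16:45.
Wei and Yuki can make the full 11:00-12:15 slot — that's 2.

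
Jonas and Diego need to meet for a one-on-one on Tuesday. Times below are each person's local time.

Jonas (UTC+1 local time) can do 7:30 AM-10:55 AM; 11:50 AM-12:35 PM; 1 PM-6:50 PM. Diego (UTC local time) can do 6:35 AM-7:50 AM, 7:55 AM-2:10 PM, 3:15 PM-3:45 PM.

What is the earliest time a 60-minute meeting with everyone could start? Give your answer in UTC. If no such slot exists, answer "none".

06:35

Jonas in UTC: 06:30-09:55, 10:50-11:35, 12:00-17:50 (subtract 1h to convert from UTC+1).
Diego in UTC: 06:35-07:50, 07:55-14:10, 15:15-15:45.
Jonas ∩ Diego: 06:35-07:50, 07:55-09:55, 10:50-11:35, 12:00-14:10, 15:15-15:45.
The first common window of at least 60 minutes is 06:35-07:50, so the earliest start is 06:35.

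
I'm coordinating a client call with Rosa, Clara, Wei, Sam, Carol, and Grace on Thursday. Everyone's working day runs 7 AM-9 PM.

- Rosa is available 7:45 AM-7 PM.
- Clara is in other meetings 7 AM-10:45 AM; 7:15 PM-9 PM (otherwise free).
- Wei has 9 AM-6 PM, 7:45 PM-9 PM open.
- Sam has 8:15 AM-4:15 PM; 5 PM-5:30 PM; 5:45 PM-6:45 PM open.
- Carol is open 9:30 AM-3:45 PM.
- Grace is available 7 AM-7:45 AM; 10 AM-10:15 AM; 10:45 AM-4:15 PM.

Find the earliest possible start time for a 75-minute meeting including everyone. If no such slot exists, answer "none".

10:45

Rosa free: 07:45-19:00.
Clara free: 10:45-19:15 (invert busy blocks within the working day).
Wei free: 09:00-18:00, 19:45-21:00.
Sam free: 08:15-16:15, 17:00-17:30, 17:45-18:45.
Carol free: 09:30-15:45.
Grace free: 07:00-07:45, 10:00-10:15, 10:45-16:15.
Rosa ∩ Clara: 10:45-19:00.
Rosa ∩ Clara ∩ Wei: 10:45-18:00.
Rosa ∩ Clara ∩ Wei ∩ Sam: 10:45-16:15, 17:00-17:30, 17:45-18:00.
Rosa ∩ Clara ∩ Wei ∩ Sam ∩ Carol: 10:45-15:45.
Rosa ∩ Clara ∩ Wei ∩ Sam ∩ Carol ∩ Grace: 10:45-15:45.
The first common window of at least 75 minutes is 10:45-15:45, so the earliest start is 10:45.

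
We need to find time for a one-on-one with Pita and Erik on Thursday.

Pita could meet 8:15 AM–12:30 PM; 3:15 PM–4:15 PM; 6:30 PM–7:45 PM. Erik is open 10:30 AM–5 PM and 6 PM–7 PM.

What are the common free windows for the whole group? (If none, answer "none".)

Pita ∩ Erik: 10:30-12:30, 15:15-16:15, 18:30-19:00.
So the common availability across everyone is 10:30-12:30, 15:15-16:15, 18:30-19:00.

10:30-12:30, 15:15-16:15, 18:30-19:00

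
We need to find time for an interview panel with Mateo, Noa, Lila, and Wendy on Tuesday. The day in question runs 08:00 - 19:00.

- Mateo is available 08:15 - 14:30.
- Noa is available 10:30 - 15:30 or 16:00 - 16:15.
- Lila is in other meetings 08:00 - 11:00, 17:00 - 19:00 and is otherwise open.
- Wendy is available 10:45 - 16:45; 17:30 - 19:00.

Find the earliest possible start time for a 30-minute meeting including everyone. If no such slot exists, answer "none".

11:00

Mateo free: 08:15-14:30.
Noa free: 10:30-15:30, 16:00-16:15.
Lila free: 11:00-17:00 (invert busy blocks within the working day).
Wendy free: 10:45-16:45, 17:30-19:00.
Mateo ∩ Noa: 10:30-14:30.
Mateo ∩ Noa ∩ Lila: 11:00-14:30.
Mateo ∩ Noa ∩ Lila ∩ Wendy: 11:00-14:30.
The first common window of at least 30 minutes is 11:00-14:30, so the earliest start is 11:00.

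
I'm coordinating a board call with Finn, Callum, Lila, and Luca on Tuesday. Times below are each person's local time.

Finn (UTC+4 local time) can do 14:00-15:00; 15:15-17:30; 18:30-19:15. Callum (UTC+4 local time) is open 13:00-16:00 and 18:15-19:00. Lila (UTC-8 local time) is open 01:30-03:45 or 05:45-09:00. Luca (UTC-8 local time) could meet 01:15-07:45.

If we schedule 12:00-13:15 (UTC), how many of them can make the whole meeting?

2

Finn in UTC: 10:00-11:00, 11:15-13:30, 14:30-15:15 (subtract 4h to convert from UTC+4).
Callum in UTC: 09:00-12:00, 14:15-15:00 (subtract 4h to convert from UTC+4).
Lila in UTC: 09:30-11:45, 13:45-17:00 (add 8h to convert from UTC-8).
Luca in UTC: 09:15-15:45 (add 8h to convert from UTC-8).
Finn and Luca can make the full 12:00-13:15 slot — that's 2.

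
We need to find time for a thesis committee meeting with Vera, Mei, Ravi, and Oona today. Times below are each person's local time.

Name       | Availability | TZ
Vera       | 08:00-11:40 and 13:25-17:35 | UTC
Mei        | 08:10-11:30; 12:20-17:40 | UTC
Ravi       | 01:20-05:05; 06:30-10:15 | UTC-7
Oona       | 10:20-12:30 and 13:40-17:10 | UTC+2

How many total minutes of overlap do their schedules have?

Vera in UTC: 08:00-11:40, 13:25-17:35.
Mei in UTC: 08:10-11:30, 12:20-17:40.
Ravi in UTC: 08:20-12:05, 13:30-17:15 (add 7h to convert from UTC-7).
Oona in UTC: 08:20-10:30, 11:40-15:10 (subtract 2h to convert from UTC+2).
Vera ∩ Mei: 08:10-11:30, 13:25-17:35.
Vera ∩ Mei ∩ Ravi: 08:20-11:30, 13:30-17:15.
Vera ∩ Mei ∩ Ravi ∩ Oona: 08:20-10:30, 13:30-15:10.
Summing the common windows: 130 + 100 = 230 minutes.

230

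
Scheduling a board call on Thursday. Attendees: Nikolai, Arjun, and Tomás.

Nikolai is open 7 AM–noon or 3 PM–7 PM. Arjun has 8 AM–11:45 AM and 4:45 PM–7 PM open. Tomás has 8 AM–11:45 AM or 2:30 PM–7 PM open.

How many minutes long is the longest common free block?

Nikolai ∩ Arjun: 08:00-11:45, 16:45-19:00.
Nikolai ∩ Arjun ∩ Tomás: 08:00-11:45, 16:45-19:00.
The longest is 08:00-11:45 at 225 minutes.

225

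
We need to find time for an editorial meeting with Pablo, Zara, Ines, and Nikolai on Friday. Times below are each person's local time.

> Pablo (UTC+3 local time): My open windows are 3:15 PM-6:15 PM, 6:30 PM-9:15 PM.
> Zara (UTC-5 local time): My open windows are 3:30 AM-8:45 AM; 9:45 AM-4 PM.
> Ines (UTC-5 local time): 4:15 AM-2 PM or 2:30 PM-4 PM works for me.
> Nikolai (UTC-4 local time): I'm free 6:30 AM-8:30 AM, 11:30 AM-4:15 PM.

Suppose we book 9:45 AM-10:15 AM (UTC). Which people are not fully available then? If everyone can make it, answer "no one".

Nikolai, Pablo

Pablo in UTC: 12:15-15:15, 15:30-18:15 (subtract 3h to convert from UTC+3).
Zara in UTC: 08:30-13:45, 14:45-21:00 (add 5h to convert from UTC-5).
Ines in UTC: 09:15-19:00, 19:30-21:00 (add 5h to convert from UTC-5).
Nikolai in UTC: 10:30-12:30, 15:30-20:15 (add 4h to convert from UTC-4).
Pablo: not fully free for 09:45-10:15. Zara: free for 09:45-10:15. Ines: free for 09:45-10:15. Nikolai: not fully free for 09:45-10:15.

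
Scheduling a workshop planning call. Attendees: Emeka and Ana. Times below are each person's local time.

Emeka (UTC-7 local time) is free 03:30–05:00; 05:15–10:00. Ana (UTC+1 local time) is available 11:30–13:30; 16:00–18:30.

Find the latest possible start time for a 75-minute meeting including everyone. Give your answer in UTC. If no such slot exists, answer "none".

15:45

Emeka in UTC: 10:30-12:00, 12:15-17:00 (add 7h to convert from UTC-7).
Ana in UTC: 10:30-12:30, 15:00-17:30 (subtract 1h to convert from UTC+1).
Emeka ∩ Ana: 10:30-12:00, 12:15-12:30, 15:00-17:00.
So the common availability across everyone is 10:30-12:00, 12:15-12:30, 15:00-17:00.
The last common window of at least 75 minutes is 15:00-17:00; a 75-minute meeting can start as late as 15:45 and still end by 17:00.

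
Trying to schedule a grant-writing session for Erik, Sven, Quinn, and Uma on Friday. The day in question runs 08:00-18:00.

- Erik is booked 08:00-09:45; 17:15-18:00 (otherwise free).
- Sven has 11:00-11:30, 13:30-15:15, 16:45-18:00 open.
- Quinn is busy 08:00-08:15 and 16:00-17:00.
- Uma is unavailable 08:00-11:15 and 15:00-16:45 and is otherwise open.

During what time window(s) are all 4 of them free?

Erik free: 09:45-17:15 (invert busy blocks within the working day).
Sven free: 11:00-11:30, 13:30-15:15, 16:45-18:00.
Quinn free: 08:15-16:00, 17:00-18:00 (invert busy blocks within the working day).
Uma free: 11:15-15:00, 16:45-18:00 (invert busy blocks within the working day).
Erik ∩ Sven: 11:00-11:30, 13:30-15:15, 16:45-17:15.
Erik ∩ Sven ∩ Quinn: 11:00-11:30, 13:30-15:15, 17:00-17:15.
Erik ∩ Sven ∩ Quinn ∩ Uma: 11:15-11:30, 13:30-15:00, 17:00-17:15.

11:15-11:30, 13:30-15:00, 17:00-17:15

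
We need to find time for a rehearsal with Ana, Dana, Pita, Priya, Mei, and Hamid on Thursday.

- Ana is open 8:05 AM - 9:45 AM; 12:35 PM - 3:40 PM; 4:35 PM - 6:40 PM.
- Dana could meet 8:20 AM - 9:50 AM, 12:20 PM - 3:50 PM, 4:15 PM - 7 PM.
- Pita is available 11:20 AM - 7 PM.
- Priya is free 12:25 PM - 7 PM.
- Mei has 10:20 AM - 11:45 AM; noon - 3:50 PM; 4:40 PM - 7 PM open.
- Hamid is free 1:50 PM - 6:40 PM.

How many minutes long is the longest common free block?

120

Ana ∩ Dana: 08:20-09:45, 12:35-15:40, 16:35-18:40.
Ana ∩ Dana ∩ Pita: 12:35-15:40, 16:35-18:40.
Ana ∩ Dana ∩ Pita ∩ Priya: 12:35-15:40, 16:35-18:40.
Ana ∩ Dana ∩ Pita ∩ Priya ∩ Mei: 12:35-15:40, 16:40-18:40.
Ana ∩ Dana ∩ Pita ∩ Priya ∩ Mei ∩ Hamid: 13:50-15:40, 16:40-18:40.
The longest is 16:40-18:40 at 120 minutes.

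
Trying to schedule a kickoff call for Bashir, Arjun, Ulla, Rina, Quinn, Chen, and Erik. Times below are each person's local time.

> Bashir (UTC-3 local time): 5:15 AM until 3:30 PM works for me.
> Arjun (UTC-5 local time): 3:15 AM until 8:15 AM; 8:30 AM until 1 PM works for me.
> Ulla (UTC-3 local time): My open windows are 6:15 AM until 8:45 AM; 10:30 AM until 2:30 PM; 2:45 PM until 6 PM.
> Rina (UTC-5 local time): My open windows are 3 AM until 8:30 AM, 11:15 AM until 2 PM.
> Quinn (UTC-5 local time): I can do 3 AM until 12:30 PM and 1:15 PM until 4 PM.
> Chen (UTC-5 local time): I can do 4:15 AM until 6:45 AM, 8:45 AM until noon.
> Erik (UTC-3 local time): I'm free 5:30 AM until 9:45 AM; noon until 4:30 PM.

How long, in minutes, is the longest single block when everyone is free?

150

Bashir in UTC: 08:15-18:30 (add 3h to convert from UTC-3).
Arjun in UTC: 08:15-13:15, 13:30-18:00 (add 5h to convert from UTC-5).
Ulla in UTC: 09:15-11:45, 13:30-17:30, 17:45-21:00 (add 3h to convert from UTC-3).
Rina in UTC: 08:00-13:30, 16:15-19:00 (add 5h to convert from UTC-5).
Quinn in UTC: 08:00-17:30, 18:15-21:00 (add 5h to convert from UTC-5).
Chen in UTC: 09:15-11:45, 13:45-17:00 (add 5h to convert from UTC-5).
Erik in UTC: 08:30-12:45, 15:00-19:30 (add 3h to convert from UTC-3).
Bashir ∩ Arjun: 08:15-13:15, 13:30-18:00.
Bashir ∩ Arjun ∩ Ulla: 09:15-11:45, 13:30-17:30, 17:45-18:00.
Bashir ∩ Arjun ∩ Ulla ∩ Rina: 09:15-11:45, 16:15-17:30, 17:45-18:00.
Bashir ∩ Arjun ∩ Ulla ∩ Rina ∩ Quinn: 09:15-11:45, 16:15-17:30.
Bashir ∩ Arjun ∩ Ulla ∩ Rina ∩ Quinn ∩ Chen: 09:15-11:45, 16:15-17:00.
Bashir ∩ Arjun ∩ Ulla ∩ Rina ∩ Quinn ∩ Chen ∩ Erik: 09:15-11:45, 16:15-17:00.
The longest is 09:15-11:45 at 150 minutes.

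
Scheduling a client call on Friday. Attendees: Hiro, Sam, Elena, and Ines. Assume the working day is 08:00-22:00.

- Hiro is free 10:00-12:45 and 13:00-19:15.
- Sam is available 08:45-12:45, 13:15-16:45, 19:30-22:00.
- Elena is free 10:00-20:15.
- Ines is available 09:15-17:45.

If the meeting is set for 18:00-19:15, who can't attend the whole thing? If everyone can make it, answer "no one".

Hiro: free for 18:00-19:15. Sam: not fully free for 18:00-19:15. Elena: free for 18:00-19:15. Ines: not fully free for 18:00-19:15.

Ines, Sam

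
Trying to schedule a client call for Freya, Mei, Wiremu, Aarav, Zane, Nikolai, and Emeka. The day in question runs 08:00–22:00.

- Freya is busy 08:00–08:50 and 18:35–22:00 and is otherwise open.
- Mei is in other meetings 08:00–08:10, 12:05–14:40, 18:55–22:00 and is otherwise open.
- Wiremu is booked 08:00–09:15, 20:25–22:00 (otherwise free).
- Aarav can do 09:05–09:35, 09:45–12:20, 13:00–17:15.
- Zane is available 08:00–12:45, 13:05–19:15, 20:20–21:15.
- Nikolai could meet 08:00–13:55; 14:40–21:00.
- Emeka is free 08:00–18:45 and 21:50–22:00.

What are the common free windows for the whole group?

09:15-09:35, 09:45-12:05, 14:40-17:15

Freya free: 08:50-18:35 (invert busy blocks within the working day).
Mei free: 08:10-12:05, 14:40-18:55 (invert busy blocks within the working day).
Wiremu free: 09:15-20:25 (invert busy blocks within the working day).
Aarav free: 09:05-09:35, 09:45-12:20, 13:00-17:15.
Zane free: 08:00-12:45, 13:05-19:15, 20:20-21:15.
Nikolai free: 08:00-13:55, 14:40-21:00.
Emeka free: 08:00-18:45, 21:50-22:00.
Freya ∩ Mei: 08:50-12:05, 14:40-18:35.
Freya ∩ Mei ∩ Wiremu: 09:15-12:05, 14:40-18:35.
Freya ∩ Mei ∩ Wiremu ∩ Aarav: 09:15-09:35, 09:45-12:05, 14:40-17:15.
Freya ∩ Mei ∩ Wiremu ∩ Aarav ∩ Zane: 09:15-09:35, 09:45-12:05, 14:40-17:15.
Freya ∩ Mei ∩ Wiremu ∩ Aarav ∩ Zane ∩ Nikolai: 09:15-09:35, 09:45-12:05, 14:40-17:15.
Freya ∩ Mei ∩ Wiremu ∩ Aarav ∩ Zane ∩ Nikolai ∩ Emeka: 09:15-09:35, 09:45-12:05, 14:40-17:15.
So the common availability across everyone is 09:15-09:35, 09:45-12:05, 14:40-17:15.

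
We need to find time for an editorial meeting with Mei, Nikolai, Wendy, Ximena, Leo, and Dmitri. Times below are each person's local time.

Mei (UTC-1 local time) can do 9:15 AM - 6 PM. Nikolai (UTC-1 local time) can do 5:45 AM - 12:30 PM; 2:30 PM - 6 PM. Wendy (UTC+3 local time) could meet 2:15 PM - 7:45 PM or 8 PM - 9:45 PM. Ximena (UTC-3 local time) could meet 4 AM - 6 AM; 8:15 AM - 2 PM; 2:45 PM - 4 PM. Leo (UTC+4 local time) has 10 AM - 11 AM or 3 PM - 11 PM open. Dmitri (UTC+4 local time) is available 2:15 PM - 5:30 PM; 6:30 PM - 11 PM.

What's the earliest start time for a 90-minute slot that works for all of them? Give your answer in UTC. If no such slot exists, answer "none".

11:15

Mei in UTC: 10:15-19:00 (add 1h to convert from UTC-1).
Nikolai in UTC: 06:45-13:30, 15:30-19:00 (add 1h to convert from UTC-1).
Wendy in UTC: 11:15-16:45, 17:00-18:45 (subtract 3h to convert from UTC+3).
Ximena in UTC: 07:00-09:00, 11:15-17:00, 17:45-19:00 (add 3h to convert from UTC-3).
Leo in UTC: 06:00-07:00, 11:00-19:00 (subtract 4h to convert from UTC+4).
Dmitri in UTC: 10:15-13:30, 14:30-19:00 (subtract 4h to convert from UTC+4).
Mei ∩ Nikolai: 10:15-13:30, 15:30-19:00.
Mei ∩ Nikolai ∩ Wendy: 11:15-13:30, 15:30-16:45, 17:00-18:45.
Mei ∩ Nikolai ∩ Wendy ∩ Ximena: 11:15-13:30, 15:30-16:45, 17:45-18:45.
Mei ∩ Nikolai ∩ Wendy ∩ Ximena ∩ Leo: 11:15-13:30, 15:30-16:45, 17:45-18:45.
Mei ∩ Nikolai ∩ Wendy ∩ Ximena ∩ Leo ∩ Dmitri: 11:15-13:30, 15:30-16:45, 17:45-18:45.
The first common window of at least 90 minutes is 11:15-13:30, so the earliest start is 11:15.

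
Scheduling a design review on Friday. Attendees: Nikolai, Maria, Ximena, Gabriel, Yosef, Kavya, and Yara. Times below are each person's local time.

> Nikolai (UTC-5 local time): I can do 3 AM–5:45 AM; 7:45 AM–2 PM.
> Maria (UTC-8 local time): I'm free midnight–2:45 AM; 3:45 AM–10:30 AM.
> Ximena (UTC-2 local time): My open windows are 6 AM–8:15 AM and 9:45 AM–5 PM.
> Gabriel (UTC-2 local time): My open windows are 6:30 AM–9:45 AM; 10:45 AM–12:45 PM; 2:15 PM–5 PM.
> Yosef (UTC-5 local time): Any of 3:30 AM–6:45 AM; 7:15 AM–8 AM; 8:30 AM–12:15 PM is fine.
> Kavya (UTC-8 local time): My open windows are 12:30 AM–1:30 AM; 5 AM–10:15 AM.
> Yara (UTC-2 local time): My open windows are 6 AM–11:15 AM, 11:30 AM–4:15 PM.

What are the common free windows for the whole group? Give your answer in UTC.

Nikolai in UTC: 08:00-10:45, 12:45-19:00 (add 5h to convert from UTC-5).
Maria in UTC: 08:00-10:45, 11:45-18:30 (add 8h to convert from UTC-8).
Ximena in UTC: 08:00-10:15, 11:45-19:00 (add 2h to convert from UTC-2).
Gabriel in UTC: 08:30-11:45, 12:45-14:45, 16:15-19:00 (add 2h to convert from UTC-2).
Yosef in UTC: 08:30-11:45, 12:15-13:00, 13:30-17:15 (add 5h to convert from UTC-5).
Kavya in UTC: 08:30-09:30, 13:00-18:15 (add 8h to convert from UTC-8).
Yara in UTC: 08:00-13:15, 13:30-18:15 (add 2h to convert from UTC-2).
Nikolai ∩ Maria: 08:00-10:45, 12:45-18:30.
Nikolai ∩ Maria ∩ Ximena: 08:00-10:15, 12:45-18:30.
Nikolai ∩ Maria ∩ Ximena ∩ Gabriel: 08:30-10:15, 12:45-14:45, 16:15-18:30.
Nikolai ∩ Maria ∩ Ximena ∩ Gabriel ∩ Yosef: 08:30-10:15, 12:45-13:00, 13:30-14:45, 16:15-17:15.
Nikolai ∩ Maria ∩ Ximena ∩ Gabriel ∩ Yosef ∩ Kavya: 08:30-09:30, 13:30-14:45, 16:15-17:15.
Nikolai ∩ Maria ∩ Ximena ∩ Gabriel ∩ Yosef ∩ Kavya ∩ Yara: 08:30-09:30, 13:30-14:45, 16:15-17:15.

08:30-09:30, 13:30-14:45, 16:15-17:15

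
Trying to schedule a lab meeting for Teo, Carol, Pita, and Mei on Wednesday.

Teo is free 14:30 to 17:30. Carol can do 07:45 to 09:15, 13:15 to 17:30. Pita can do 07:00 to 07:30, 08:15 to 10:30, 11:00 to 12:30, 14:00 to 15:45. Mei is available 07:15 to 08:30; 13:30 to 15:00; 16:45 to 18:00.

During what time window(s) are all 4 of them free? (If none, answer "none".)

14:30-15:00

Teo ∩ Carol: 14:30-17:30.
Teo ∩ Carol ∩ Pita: 14:30-15:45.
Teo ∩ Carol ∩ Pita ∩ Mei: 14:30-15:00.
So the common availability across everyone is 14:30-15:00.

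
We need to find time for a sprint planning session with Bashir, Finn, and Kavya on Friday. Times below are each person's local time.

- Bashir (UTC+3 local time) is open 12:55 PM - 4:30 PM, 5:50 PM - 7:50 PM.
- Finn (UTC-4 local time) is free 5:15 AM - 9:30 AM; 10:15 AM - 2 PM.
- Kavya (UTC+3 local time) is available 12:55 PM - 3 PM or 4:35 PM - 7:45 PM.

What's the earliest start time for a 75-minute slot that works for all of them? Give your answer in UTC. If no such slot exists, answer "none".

Bashir in UTC: 09:55-13:30, 14:50-16:50 (subtract 3h to convert from UTC+3).
Finn in UTC: 09:15-13:30, 14:15-18:00 (add 4h to convert from UTC-4).
Kavya in UTC: 09:55-12:00, 13:35-16:45 (subtract 3h to convert from UTC+3).
Bashir ∩ Finn: 09:55-13:30, 14:50-16:50.
Bashir ∩ Finn ∩ Kavya: 09:55-12:00, 14:50-16:45.
Those are the intersection windows.
The first common window of at least 75 minutes is 09:55-12:00, so the earliest start is 09:55.

09:55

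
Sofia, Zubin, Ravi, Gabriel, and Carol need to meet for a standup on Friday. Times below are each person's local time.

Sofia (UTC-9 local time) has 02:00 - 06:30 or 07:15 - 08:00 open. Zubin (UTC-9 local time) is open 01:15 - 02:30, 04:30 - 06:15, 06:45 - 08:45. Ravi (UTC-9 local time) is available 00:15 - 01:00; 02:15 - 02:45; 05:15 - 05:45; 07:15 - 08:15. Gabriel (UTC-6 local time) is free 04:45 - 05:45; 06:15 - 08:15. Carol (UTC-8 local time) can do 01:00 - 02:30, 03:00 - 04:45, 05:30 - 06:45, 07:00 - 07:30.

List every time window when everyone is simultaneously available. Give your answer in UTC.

11:15-11:30

Sofia in UTC: 11:00-15:30, 16:15-17:00 (add 9h to convert from UTC-9).
Zubin in UTC: 10:15-11:30, 13:30-15:15, 15:45-17:45 (add 9h to convert from UTC-9).
Ravi in UTC: 09:15-10:00, 11:15-11:45, 14:15-14:45, 16:15-17:15 (add 9h to convert from UTC-9).
Gabriel in UTC: 10:45-11:45, 12:15-14:15 (add 6h to convert from UTC-6).
Carol in UTC: 09:00-10:30, 11:00-12:45, 13:30-14:45, 15:00-15:30 (add 8h to convert from UTC-8).
Sofia ∩ Zubin: 11:00-11:30, 13:30-15:15, 16:15-17:00.
Sofia ∩ Zubin ∩ Ravi: 11:15-11:30, 14:15-14:45, 16:15-17:00.
Sofia ∩ Zubin ∩ Ravi ∩ Gabriel: 11:15-11:30.
Sofia ∩ Zubin ∩ Ravi ∩ Gabriel ∩ Carol: 11:15-11:30.
Those are the intersection windows.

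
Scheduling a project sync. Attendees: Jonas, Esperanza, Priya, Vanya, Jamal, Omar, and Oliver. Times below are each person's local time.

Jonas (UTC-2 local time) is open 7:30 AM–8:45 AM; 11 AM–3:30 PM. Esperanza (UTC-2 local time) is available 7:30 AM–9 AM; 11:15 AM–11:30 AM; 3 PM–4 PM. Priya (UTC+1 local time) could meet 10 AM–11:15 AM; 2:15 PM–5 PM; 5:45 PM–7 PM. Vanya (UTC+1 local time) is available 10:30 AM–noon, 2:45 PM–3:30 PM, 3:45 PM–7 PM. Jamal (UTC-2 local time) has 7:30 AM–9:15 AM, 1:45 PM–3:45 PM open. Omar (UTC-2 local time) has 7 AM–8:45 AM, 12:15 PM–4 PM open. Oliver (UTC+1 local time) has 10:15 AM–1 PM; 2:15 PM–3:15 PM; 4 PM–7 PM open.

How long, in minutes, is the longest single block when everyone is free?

Jonas in UTC: 09:30-10:45, 13:00-17:30 (add 2h to convert from UTC-2).
Esperanza in UTC: 09:30-11:00, 13:15-13:30, 17:00-18:00 (add 2h to convert from UTC-2).
Priya in UTC: 09:00-10:15, 13:15-16:00, 16:45-18:00 (subtract 1h to convert from UTC+1).
Vanya in UTC: 09:30-11:00, 13:45-14:30, 14:45-18:00 (subtract 1h to convert from UTC+1).
Jamal in UTC: 09:30-11:15, 15:45-17:45 (add 2h to convert from UTC-2).
Omar in UTC: 09:00-10:45, 14:15-18:00 (add 2h to convert from UTC-2).
Oliver in UTC: 09:15-12:00, 13:15-14:15, 15:00-18:00 (subtract 1h to convert from UTC+1).
Jonas ∩ Esperanza: 09:30-10:45, 13:15-13:30, 17:00-17:30.
Jonas ∩ Esperanza ∩ Priya: 09:30-10:15, 13:15-13:30, 17:00-17:30.
Jonas ∩ Esperanza ∩ Priya ∩ Vanya: 09:30-10:15, 17:00-17:30.
Jonas ∩ Esperanza ∩ Priya ∩ Vanya ∩ Jamal: 09:30-10:15, 17:00-17:30.
Jonas ∩ Esperanza ∩ Priya ∩ Vanya ∩ Jamal ∩ Omar: 09:30-10:15, 17:00-17:30.
Jonas ∩ Esperanza ∩ Priya ∩ Vanya ∩ Jamal ∩ Omar ∩ Oliver: 09:30-10:15, 17:00-17:30.
Those are the intersection windows.
The longest is 09:30-10:15 at 45 minutes.

45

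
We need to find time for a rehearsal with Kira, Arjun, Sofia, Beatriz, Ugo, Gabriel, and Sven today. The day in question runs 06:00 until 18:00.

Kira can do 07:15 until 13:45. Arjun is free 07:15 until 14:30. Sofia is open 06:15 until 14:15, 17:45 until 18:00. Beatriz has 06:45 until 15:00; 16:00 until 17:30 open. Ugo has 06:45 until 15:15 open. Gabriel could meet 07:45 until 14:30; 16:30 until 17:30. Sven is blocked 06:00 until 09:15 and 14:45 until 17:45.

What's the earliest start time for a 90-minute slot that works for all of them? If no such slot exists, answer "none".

Kira free: 07:15-13:45.
Arjun free: 07:15-14:30.
Sofia free: 06:15-14:15, 17:45-18:00.
Beatriz free: 06:45-15:00, 16:00-17:30.
Ugo free: 06:45-15:15.
Gabriel free: 07:45-14:30, 16:30-17:30.
Sven free: 09:15-14:45, 17:45-18:00 (invert busy blocks within the working day).
Kira ∩ Arjun: 07:15-13:45.
Kira ∩ Arjun ∩ Sofia: 07:15-13:45.
Kira ∩ Arjun ∩ Sofia ∩ Beatriz: 07:15-13:45.
Kira ∩ Arjun ∩ Sofia ∩ Beatriz ∩ Ugo: 07:15-13:45.
Kira ∩ Arjun ∩ Sofia ∩ Beatriz ∩ Ugo ∩ Gabriel: 07:45-13:45.
Kira ∩ Arjun ∩ Sofia ∩ Beatriz ∩ Ugo ∩ Gabriel ∩ Sven: 09:15-13:45.
The first common window of at least 90 minutes is 09:15-13:45, so the earliest start is 09:15.

09:15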